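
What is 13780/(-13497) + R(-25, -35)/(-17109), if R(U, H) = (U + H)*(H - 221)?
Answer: -16410220/8552599 ≈ -1.9187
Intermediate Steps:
R(U, H) = (-221 + H)*(H + U) (R(U, H) = (H + U)*(-221 + H) = (-221 + H)*(H + U))
13780/(-13497) + R(-25, -35)/(-17109) = 13780/(-13497) + ((-35)**2 - 221*(-35) - 221*(-25) - 35*(-25))/(-17109) = 13780*(-1/13497) + (1225 + 7735 + 5525 + 875)*(-1/17109) = -13780/13497 + 15360*(-1/17109) = -13780/13497 - 5120/5703 = -16410220/8552599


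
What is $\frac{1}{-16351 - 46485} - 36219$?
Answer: $- \frac{2275857085}{62836} \approx -36219.0$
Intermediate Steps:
$\frac{1}{-16351 - 46485} - 36219 = \frac{1}{-62836} - 36219 = - \frac{1}{62836} - 36219 = - \frac{2275857085}{62836}$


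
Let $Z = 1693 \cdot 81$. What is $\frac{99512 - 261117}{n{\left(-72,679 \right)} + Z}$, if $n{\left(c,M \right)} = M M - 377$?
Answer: $- \frac{161605}{597797} \approx -0.27033$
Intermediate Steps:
$n{\left(c,M \right)} = -377 + M^{2}$ ($n{\left(c,M \right)} = M^{2} - 377 = -377 + M^{2}$)
$Z = 137133$
$\frac{99512 - 261117}{n{\left(-72,679 \right)} + Z} = \frac{99512 - 261117}{\left(-377 + 679^{2}\right) + 137133} = - \frac{161605}{\left(-377 + 461041\right) + 137133} = - \frac{161605}{460664 + 137133} = - \frac{161605}{597797}$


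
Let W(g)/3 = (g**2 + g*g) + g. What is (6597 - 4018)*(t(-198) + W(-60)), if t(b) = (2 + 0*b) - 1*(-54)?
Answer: 55386604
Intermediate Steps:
t(b) = 56 (t(b) = (2 + 0) + 54 = 2 + 54 = 56)
W(g) = 3*g + 6*g**2 (W(g) = 3*((g**2 + g*g) + g) = 3*((g**2 + g**2) + g) = 3*(2*g**2 + g) = 3*(g + 2*g**2) = 3*g + 6*g**2)
(6597 - 4018)*(t(-198) + W(-60)) = (6597 - 4018)*(56 + 3*(-60)*(1 + 2*(-60))) = 2579*(56 + 3*(-60)*(1 - 120)) = 2579*(56 + 3*(-60)*(-119)) = 2579*(56 + 21420) = 2579*21476 = 55386604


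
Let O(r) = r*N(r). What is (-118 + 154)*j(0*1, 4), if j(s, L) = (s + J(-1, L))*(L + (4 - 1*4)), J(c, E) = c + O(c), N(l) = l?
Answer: 0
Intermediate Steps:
O(r) = r² (O(r) = r*r = r²)
J(c, E) = c + c²
j(s, L) = L*s (j(s, L) = (s - (1 - 1))*(L + (4 - 1*4)) = (s - 1*0)*(L + (4 - 4)) = (s + 0)*(L + 0) = s*L = L*s)
(-118 + 154)*j(0*1, 4) = (-118 + 154)*(4*(0*1)) = 36*(4*0) = 36*0 = 0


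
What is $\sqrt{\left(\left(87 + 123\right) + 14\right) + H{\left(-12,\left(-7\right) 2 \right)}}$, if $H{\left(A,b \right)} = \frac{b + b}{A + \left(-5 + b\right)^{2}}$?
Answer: $\frac{2 \sqrt{6818413}}{349} \approx 14.964$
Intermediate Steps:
$H{\left(A,b \right)} = \frac{2 b}{A + \left(-5 + b\right)^{2}}$
$\sqrt{\left(\left(87 + 123\right) + 14\right) + H{\left(-12,\left(-7\right) 2 \right)}} = \sqrt{\left(\left(87 + 123\right) + 14\right) + \frac{2 \left(\left(-7\right) 2\right)}{-12 + \left(-5 - 14\right)^{2}}} = \sqrt{\left(210 + 14\right) + 2 \left(-14\right) \frac{1}{-12 + \left(-5 - 14\right)^{2}}} = \sqrt{224 + 2 \left(-14\right) \frac{1}{-12 + \left(-19\right)^{2}}} = \sqrt{224 + 2 \left(-14\right) \frac{1}{-12 + 361}} = \sqrt{224 + 2 \left(-14\right) \frac{1}{349}} = \sqrt{224 - \frac{28}{349}} = \sqrt{\frac{78148}{349}} = \frac{2 \sqrt{6818413}}{349}$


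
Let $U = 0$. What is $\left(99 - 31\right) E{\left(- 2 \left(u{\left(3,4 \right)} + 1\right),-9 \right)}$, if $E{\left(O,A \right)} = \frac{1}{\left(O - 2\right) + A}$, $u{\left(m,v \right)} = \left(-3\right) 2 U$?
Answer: $- \frac{68}{13} \approx -5.2308$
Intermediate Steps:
$u{\left(m,v \right)} = 0$ ($u{\left(m,v \right)} = \left(-3\right) 2 \cdot 0 = \left(-6\right) 0 = 0$)
$E{\left(O,A \right)} = \frac{1}{-2 + A + O}$ ($E{\left(O,A \right)} = \frac{1}{\left(-2 + O\right) + A} = \frac{1}{-2 + A + O}$)
$\left(99 - 31\right) E{\left(- 2 \left(u{\left(3,4 \right)} + 1\right),-9 \right)} = \frac{99 - 31}{-2 - 9 - 2 \left(0 + 1\right)} = \frac{68}{-2 - 9 - 2} = \frac{68}{-13} = 68 \left(- \frac{1}{13}\right) = - \frac{68}{13}$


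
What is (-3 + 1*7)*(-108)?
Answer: -432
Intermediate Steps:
(-3 + 1*7)*(-108) = (-3 + 7)*(-108) = 4*(-108) = -432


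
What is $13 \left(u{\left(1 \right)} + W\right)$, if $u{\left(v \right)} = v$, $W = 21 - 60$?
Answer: $-494$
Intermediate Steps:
$W = -39$
$13 \left(u{\left(1 \right)} + W\right) = 13 \left(1 - 39\right) = 13 \left(-38\right) = -494$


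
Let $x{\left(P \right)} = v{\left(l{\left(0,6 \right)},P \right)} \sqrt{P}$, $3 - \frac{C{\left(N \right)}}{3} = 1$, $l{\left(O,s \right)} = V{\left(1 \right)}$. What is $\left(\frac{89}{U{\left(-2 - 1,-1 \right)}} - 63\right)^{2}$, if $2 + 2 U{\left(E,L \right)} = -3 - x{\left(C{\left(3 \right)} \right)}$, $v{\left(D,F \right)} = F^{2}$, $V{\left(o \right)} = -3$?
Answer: $\frac{237827555713}{60078001} + \frac{6246813168 \sqrt{6}}{60078001} \approx 4213.3$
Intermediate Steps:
$l{\left(O,s \right)} = -3$
$C{\left(N \right)} = 6$ ($C{\left(N \right)} = 9 - 3 = 6$)
$x{\left(P \right)} = P^{\frac{5}{2}}$ ($x{\left(P \right)} = P^{2} \sqrt{P} = P^{\frac{5}{2}}$)
$U{\left(E,L \right)} = - \frac{5}{2} - 18 \sqrt{6}$ ($U{\left(E,L \right)} = -1 + \frac{-3 - 6^{\frac{5}{2}}}{2} = -1 + \frac{-3 - 36 \sqrt{6}}{2} = -1 - \left(\frac{3}{2} + 18 \sqrt{6}\right) = - \frac{5}{2} - 18 \sqrt{6}$)
$\left(\frac{89}{U{\left(-2 - 1,-1 \right)}} - 63\right)^{2} = \left(\frac{89}{- \frac{5}{2} - 18 \sqrt{6}} - 63\right)^{2} = \left(-63 + \frac{89}{- \frac{5}{2} - 18 \sqrt{6}}\right)^{2}$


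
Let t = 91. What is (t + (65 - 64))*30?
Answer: 2760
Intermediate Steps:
(t + (65 - 64))*30 = (91 + (65 - 64))*30 = (91 + 1)*30 = 92*30 = 2760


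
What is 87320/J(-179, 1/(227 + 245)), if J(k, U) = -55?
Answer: -17464/11 ≈ -1587.6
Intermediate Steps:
87320/J(-179, 1/(227 + 245)) = 87320/(-55) = 87320*(-1/55) = -17464/11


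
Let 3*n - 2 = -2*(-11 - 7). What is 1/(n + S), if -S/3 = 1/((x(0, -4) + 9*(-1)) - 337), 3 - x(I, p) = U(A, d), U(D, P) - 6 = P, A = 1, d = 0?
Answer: 1047/13271 ≈ 0.078894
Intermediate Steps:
U(D, P) = 6 + P
x(I, p) = -3 (x(I, p) = 3 - (6 + 0) = 3 - 1*6 = 3 - 6 = -3)
n = 38/3 (n = 2/3 + (-2*(-11 - 7))/3 = 2/3 + (-2*(-18))/3 = 2/3 + (1/3)*36 = 2/3 + 12 = 38/3 ≈ 12.667)
S = 3/349 (S = -3/((-3 + 9*(-1)) - 337) = -3/((-3 - 9) - 337) = -3/(-12 - 337) = -3/(-349) = -3*(-1/349) = 3/349 ≈ 0.0085960)
1/(n + S) = 1/(38/3 + 3/349) = 1/(13271/1047) = 1047/13271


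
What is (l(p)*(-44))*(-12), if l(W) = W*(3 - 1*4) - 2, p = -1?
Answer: -528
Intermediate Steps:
l(W) = -2 - W (l(W) = W*(3 - 4) - 2 = W*(-1) - 2 = -W - 2 = -2 - W)
(l(p)*(-44))*(-12) = ((-2 - 1*(-1))*(-44))*(-12) = ((-2 + 1)*(-44))*(-12) = -1*(-44)*(-12) = 44*(-12) = -528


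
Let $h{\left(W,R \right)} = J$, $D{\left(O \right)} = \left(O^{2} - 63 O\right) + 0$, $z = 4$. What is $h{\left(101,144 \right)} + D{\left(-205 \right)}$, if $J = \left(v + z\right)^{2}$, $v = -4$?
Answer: $54940$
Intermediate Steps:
$D{\left(O \right)} = O^{2} - 63 O$
$J = 0$ ($J = \left(-4 + 4\right)^{2} = 0^{2} = 0$)
$h{\left(W,R \right)} = 0$
$h{\left(101,144 \right)} + D{\left(-205 \right)} = 0 - 205 \left(-63 - 205\right) = 0 - -54940 = 0 + 54940 = 54940$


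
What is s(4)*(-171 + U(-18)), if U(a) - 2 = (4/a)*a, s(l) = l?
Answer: -660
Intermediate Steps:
U(a) = 6 (U(a) = 2 + (4/a)*a = 2 + 4 = 6)
s(4)*(-171 + U(-18)) = 4*(-171 + 6) = 4*(-165) = -660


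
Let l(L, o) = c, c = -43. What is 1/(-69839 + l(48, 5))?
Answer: -1/69882 ≈ -1.4310e-5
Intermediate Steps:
l(L, o) = -43
1/(-69839 + l(48, 5)) = 1/(-69839 - 43) = 1/(-69882) = -1/69882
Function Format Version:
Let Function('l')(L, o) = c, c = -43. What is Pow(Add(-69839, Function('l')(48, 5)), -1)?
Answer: Rational(-1, 69882) ≈ -1.4310e-5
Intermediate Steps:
Function('l')(L, o) = -43
Pow(Add(-69839, Function('l')(48, 5)), -1) = Pow(Add(-69839, -43), -1) = Pow(-69882, -1) = Rational(-1, 69882)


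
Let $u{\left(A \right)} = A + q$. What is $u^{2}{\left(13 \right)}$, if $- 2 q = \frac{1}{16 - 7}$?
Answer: $\frac{54289}{324} \approx 167.56$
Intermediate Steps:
$q = - \frac{1}{18}$ ($q = - \frac{1}{2 \left(16 - 7\right)} = - \frac{1}{2 \cdot 9} = \left(- \frac{1}{2}\right) \frac{1}{9} = - \frac{1}{18} \approx -0.055556$)
$u{\left(A \right)} = - \frac{1}{18} + A$ ($u{\left(A \right)} = A - \frac{1}{18} = - \frac{1}{18} + A$)
$u^{2}{\left(13 \right)} = \left(- \frac{1}{18} + 13\right)^{2} = \left(\frac{233}{18}\right)^{2} = \frac{54289}{324}$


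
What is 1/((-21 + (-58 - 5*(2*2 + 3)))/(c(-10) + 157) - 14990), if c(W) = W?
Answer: -49/734548 ≈ -6.6708e-5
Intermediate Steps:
1/((-21 + (-58 - 5*(2*2 + 3)))/(c(-10) + 157) - 14990) = 1/((-21 + (-58 - 5*(2*2 + 3)))/(-10 + 157) - 14990) = 1/((-21 + (-58 - 5*(4 + 3)))/147 - 14990) = 1/((-21 + (-58 - 5*7))*(1/147) - 14990) = 1/((-21 + (-58 - 35))*(1/147) - 14990) = 1/((-21 - 93)*(1/147) - 14990) = 1/(-114*1/147 - 14990) = 1/(-38/49 - 14990) = 1/(-734548/49) = -49/734548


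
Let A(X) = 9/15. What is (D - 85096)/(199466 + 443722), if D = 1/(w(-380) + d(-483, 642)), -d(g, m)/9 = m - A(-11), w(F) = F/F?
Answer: -116938113/883862824 ≈ -0.13230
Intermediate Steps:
w(F) = 1
A(X) = ⅗ (A(X) = 9*(1/15) = ⅗)
d(g, m) = 27/5 - 9*m (d(g, m) = -9*(m - 1*⅗) = -9*(m - ⅗) = -9*(-⅗ + m) = 27/5 - 9*m)
D = -5/28858 (D = 1/(1 + (27/5 - 9*642)) = 1/(1 + (27/5 - 5778)) = 1/(1 - 28863/5) = 1/(-28858/5) = -5/28858 ≈ -0.00017326)
(D - 85096)/(199466 + 443722) = (-5/28858 - 85096)/(199466 + 443722) = -2455700373/28858/643188 = -2455700373/28858*1/643188 = -116938113/883862824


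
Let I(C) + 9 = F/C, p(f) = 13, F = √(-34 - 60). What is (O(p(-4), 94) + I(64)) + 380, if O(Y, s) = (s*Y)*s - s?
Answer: 115145 + I*√94/64 ≈ 1.1515e+5 + 0.15149*I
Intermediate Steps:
F = I*√94 (F = √(-94) = I*√94 ≈ 9.6954*I)
O(Y, s) = -s + Y*s² (O(Y, s) = (Y*s)*s - s = Y*s² - s = -s + Y*s²)
I(C) = -9 + I*√94/C (I(C) = -9 + (I*√94)/C = -9 + I*√94/C)
(O(p(-4), 94) + I(64)) + 380 = (94*(-1 + 13*94) + (-9 + I*√94/64)) + 380 = (94*(-1 + 1222) + (-9 + I*√94*(1/64))) + 380 = (94*1221 + (-9 + I*√94/64)) + 380 = (114774 + (-9 + I*√94/64)) + 380 = (114765 + I*√94/64) + 380 = 115145 + I*√94/64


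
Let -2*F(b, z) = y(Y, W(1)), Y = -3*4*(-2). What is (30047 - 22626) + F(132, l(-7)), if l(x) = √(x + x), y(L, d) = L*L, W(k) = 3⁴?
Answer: 7133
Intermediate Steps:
W(k) = 81
Y = 24 (Y = -12*(-2) = 24)
y(L, d) = L²
l(x) = √2*√x (l(x) = √(2*x) = √2*√x)
F(b, z) = -288 (F(b, z) = -½*24² = -½*576 = -288)
(30047 - 22626) + F(132, l(-7)) = (30047 - 22626) - 288 = 7421 - 288 = 7133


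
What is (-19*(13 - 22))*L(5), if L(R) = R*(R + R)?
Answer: 8550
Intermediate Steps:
L(R) = 2*R² (L(R) = R*(2*R) = 2*R²)
(-19*(13 - 22))*L(5) = (-19*(13 - 22))*(2*5²) = (-19*(-9))*(2*25) = 171*50 = 8550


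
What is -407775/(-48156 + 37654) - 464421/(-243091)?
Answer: 104003781867/2552941682 ≈ 40.739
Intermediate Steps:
-407775/(-48156 + 37654) - 464421/(-243091) = -407775/(-10502) - 464421*(-1/243091) = -407775*(-1/10502) + 464421/243091 = 407775/10502 + 464421/243091 = 104003781867/2552941682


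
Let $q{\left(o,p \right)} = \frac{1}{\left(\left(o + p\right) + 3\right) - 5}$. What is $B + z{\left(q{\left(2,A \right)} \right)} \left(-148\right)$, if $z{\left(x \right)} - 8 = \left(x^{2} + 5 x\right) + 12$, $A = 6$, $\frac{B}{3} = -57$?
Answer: $- \frac{29326}{9} \approx -3258.4$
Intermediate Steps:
$B = -171$ ($B = 3 \left(-57\right) = -171$)
$q{\left(o,p \right)} = \frac{1}{-2 + o + p}$ ($q{\left(o,p \right)} = \frac{1}{\left(3 + o + p\right) - 5} = \frac{1}{-2 + o + p}$)
$z{\left(x \right)} = 20 + x^{2} + 5 x$ ($z{\left(x \right)} = 8 + \left(\left(x^{2} + 5 x\right) + 12\right) = 8 + \left(12 + x^{2} + 5 x\right) = 20 + x^{2} + 5 x$)
$B + z{\left(q{\left(2,A \right)} \right)} \left(-148\right) = -171 + \left(20 + \left(\frac{1}{-2 + 2 + 6}\right)^{2} + \frac{5}{-2 + 2 + 6}\right) \left(-148\right) = -171 + \left(20 + \left(\frac{1}{6}\right)^{2} + \frac{5}{6}\right) \left(-148\right) = -171 + \left(20 + \left(\frac{1}{6}\right)^{2} + 5 \cdot \frac{1}{6}\right) \left(-148\right) = -171 + \left(20 + \frac{1}{36} + \frac{5}{6}\right) \left(-148\right) = -171 + \frac{751}{36} \left(-148\right) = -171 - \frac{27787}{9} = - \frac{29326}{9}$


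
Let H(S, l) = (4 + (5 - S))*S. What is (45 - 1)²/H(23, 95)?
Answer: -968/161 ≈ -6.0124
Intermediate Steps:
H(S, l) = S*(9 - S) (H(S, l) = (9 - S)*S = S*(9 - S))
(45 - 1)²/H(23, 95) = (45 - 1)²/((23*(9 - 1*23))) = 44²/((23*(9 - 23))) = 1936/((23*(-14))) = 1936/(-322) = 1936*(-1/322) = -968/161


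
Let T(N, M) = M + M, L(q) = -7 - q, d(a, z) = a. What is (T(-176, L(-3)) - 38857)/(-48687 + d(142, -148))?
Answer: 7773/9709 ≈ 0.80060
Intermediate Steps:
T(N, M) = 2*M
(T(-176, L(-3)) - 38857)/(-48687 + d(142, -148)) = (2*(-7 - 1*(-3)) - 38857)/(-48687 + 142) = (2*(-7 + 3) - 38857)/(-48545) = (2*(-4) - 38857)*(-1/48545) = (-8 - 38857)*(-1/48545) = -38865*(-1/48545) = 7773/9709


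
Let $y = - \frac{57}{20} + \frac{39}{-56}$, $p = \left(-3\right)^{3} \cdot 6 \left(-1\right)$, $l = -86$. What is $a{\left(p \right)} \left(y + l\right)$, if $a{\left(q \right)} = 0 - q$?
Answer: $\frac{2030913}{140} \approx 14507.0$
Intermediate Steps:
$p = 162$ ($p = \left(-27\right) 6 \left(-1\right) = \left(-162\right) \left(-1\right) = 162$)
$y = - \frac{993}{280}$ ($y = \left(-57\right) \frac{1}{20} + 39 \left(- \frac{1}{56}\right) = - \frac{57}{20} - \frac{39}{56} = - \frac{993}{280} \approx -3.5464$)
$a{\left(q \right)} = - q$
$a{\left(p \right)} \left(y + l\right) = \left(-1\right) 162 \left(- \frac{993}{280} - 86\right) = \left(-162\right) \left(- \frac{25073}{280}\right) = \frac{2030913}{140}$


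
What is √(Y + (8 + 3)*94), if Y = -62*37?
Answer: 6*I*√35 ≈ 35.496*I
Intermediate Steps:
Y = -2294
√(Y + (8 + 3)*94) = √(-2294 + (8 + 3)*94) = √(-2294 + 11*94) = √(-2294 + 1034) = √(-1260) = 6*I*√35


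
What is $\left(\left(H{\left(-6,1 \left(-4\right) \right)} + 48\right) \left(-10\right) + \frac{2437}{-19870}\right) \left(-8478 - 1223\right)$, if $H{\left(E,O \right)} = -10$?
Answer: $\frac{73272011937}{19870} \approx 3.6876 \cdot 10^{6}$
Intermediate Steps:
$\left(\left(H{\left(-6,1 \left(-4\right) \right)} + 48\right) \left(-10\right) + \frac{2437}{-19870}\right) \left(-8478 - 1223\right) = \left(\left(-10 + 48\right) \left(-10\right) + \frac{2437}{-19870}\right) \left(-8478 - 1223\right) = \left(38 \left(-10\right) + 2437 \left(- \frac{1}{19870}\right)\right) \left(-9701\right) = \left(-380 - \frac{2437}{19870}\right) \left(-9701\right) = \left(- \frac{7553037}{19870}\right) \left(-9701\right) = \frac{73272011937}{19870}$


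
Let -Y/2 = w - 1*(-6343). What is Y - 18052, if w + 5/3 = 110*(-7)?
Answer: -87584/3 ≈ -29195.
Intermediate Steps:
w = -2315/3 (w = -5/3 + 110*(-7) = -5/3 - 770 = -2315/3 ≈ -771.67)
Y = -33428/3 (Y = -2*(-2315/3 - 1*(-6343)) = -2*(-2315/3 + 6343) = -2*16714/3 = -33428/3 ≈ -11143.)
Y - 18052 = -33428/3 - 18052 = -87584/3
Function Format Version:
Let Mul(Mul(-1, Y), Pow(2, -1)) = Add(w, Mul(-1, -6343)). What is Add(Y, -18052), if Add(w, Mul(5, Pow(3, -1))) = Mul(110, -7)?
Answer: Rational(-87584, 3) ≈ -29195.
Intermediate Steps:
w = Rational(-2315, 3) (w = Add(Rational(-5, 3), Mul(110, -7)) = Add(Rational(-5, 3), -770) = Rational(-2315, 3) ≈ -771.67)
Y = Rational(-33428, 3) (Y = Mul(-2, Add(Rational(-2315, 3), Mul(-1, -6343))) = Mul(-2, Add(Rational(-2315, 3), 6343)) = Mul(-2, Rational(16714, 3)) = Rational(-33428, 3) ≈ -11143.)
Add(Y, -18052) = Add(Rational(-33428, 3), -18052) = Rational(-87584, 3)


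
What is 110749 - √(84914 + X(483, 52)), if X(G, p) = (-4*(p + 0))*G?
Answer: 110749 - 5*I*√622 ≈ 1.1075e+5 - 124.7*I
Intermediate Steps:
X(G, p) = -4*G*p (X(G, p) = (-4*p)*G = -4*G*p)
110749 - √(84914 + X(483, 52)) = 110749 - √(84914 - 4*483*52) = 110749 - √(84914 - 100464) = 110749 - √(-15550) = 110749 - 5*I*√622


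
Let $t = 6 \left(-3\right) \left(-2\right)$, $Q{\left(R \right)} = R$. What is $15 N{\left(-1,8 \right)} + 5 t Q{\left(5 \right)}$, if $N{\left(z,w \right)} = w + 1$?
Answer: $1035$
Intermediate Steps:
$t = 36$ ($t = \left(-18\right) \left(-2\right) = 36$)
$N{\left(z,w \right)} = 1 + w$
$15 N{\left(-1,8 \right)} + 5 t Q{\left(5 \right)} = 15 \left(1 + 8\right) + 5 \cdot 36 \cdot 5 = 15 \cdot 9 + 180 \cdot 5 = 135 + 900 = 1035$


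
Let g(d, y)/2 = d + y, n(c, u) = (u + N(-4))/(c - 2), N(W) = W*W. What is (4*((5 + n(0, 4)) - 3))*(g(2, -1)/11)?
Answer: -64/11 ≈ -5.8182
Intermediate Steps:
N(W) = W²
n(c, u) = (16 + u)/(-2 + c) (n(c, u) = (u + (-4)²)/(c - 2) = (u + 16)/(-2 + c) = (16 + u)/(-2 + c))
g(d, y) = 2*d + 2*y (g(d, y) = 2*(d + y) = 2*d + 2*y)
(4*((5 + n(0, 4)) - 3))*(g(2, -1)/11) = (4*((5 + (16 + 4)/(-2 + 0)) - 3))*((2*2 + 2*(-1))/11) = (4*((5 + 20/(-2)) - 3))*((4 - 2)*(1/11)) = (4*((5 - ½*20) - 3))*(2*(1/11)) = (4*((5 - 10) - 3))*(2/11) = (4*(-5 - 3))*(2/11) = (4*(-8))*(2/11) = -32*2/11 = -64/11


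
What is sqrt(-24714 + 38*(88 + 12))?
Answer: I*sqrt(20914) ≈ 144.62*I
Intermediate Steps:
sqrt(-24714 + 38*(88 + 12)) = sqrt(-24714 + 38*100) = sqrt(-24714 + 3800) = sqrt(-20914) = I*sqrt(20914)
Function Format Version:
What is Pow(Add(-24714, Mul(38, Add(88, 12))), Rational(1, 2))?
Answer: Mul(I, Pow(20914, Rational(1, 2))) ≈ Mul(144.62, I)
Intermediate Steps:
Pow(Add(-24714, Mul(38, Add(88, 12))), Rational(1, 2)) = Pow(Add(-24714, Mul(38, 100)), Rational(1, 2)) = Pow(Add(-24714, 3800), Rational(1, 2)) = Pow(-20914, Rational(1, 2)) = Mul(I, Pow(20914, Rational(1, 2)))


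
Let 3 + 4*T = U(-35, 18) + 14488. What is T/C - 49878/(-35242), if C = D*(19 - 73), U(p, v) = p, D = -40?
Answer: 47009641/15224544 ≈ 3.0878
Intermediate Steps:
C = 2160 (C = -40*(19 - 73) = -40*(-54) = 2160)
T = 7225/2 (T = -¾ + (-35 + 14488)/4 = -¾ + (¼)*14453 = -¾ + 14453/4 = 7225/2 ≈ 3612.5)
T/C - 49878/(-35242) = (7225/2)/2160 - 49878/(-35242) = (7225/2)*(1/2160) - 49878*(-1/35242) = 1445/864 + 24939/17621 = 47009641/15224544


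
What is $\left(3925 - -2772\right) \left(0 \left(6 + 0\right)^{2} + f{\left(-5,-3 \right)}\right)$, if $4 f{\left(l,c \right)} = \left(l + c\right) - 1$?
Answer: $- \frac{60273}{4} \approx -15068.0$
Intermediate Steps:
$f{\left(l,c \right)} = - \frac{1}{4} + \frac{c}{4} + \frac{l}{4}$ ($f{\left(l,c \right)} = \frac{\left(l + c\right) - 1}{4} = \frac{\left(c + l\right) - 1}{4} = \frac{-1 + c + l}{4} = - \frac{1}{4} + \frac{c}{4} + \frac{l}{4}$)
$\left(3925 - -2772\right) \left(0 \left(6 + 0\right)^{2} + f{\left(-5,-3 \right)}\right) = \left(3925 - -2772\right) \left(0 \left(6 + 0\right)^{2} + \left(- \frac{1}{4} + \frac{1}{4} \left(-3\right) + \frac{1}{4} \left(-5\right)\right)\right) = \left(3925 + 2772\right) \left(0 \cdot 6^{2} - \frac{9}{4}\right) = 6697 \left(0 \cdot 36 - \frac{9}{4}\right) = 6697 \left(0 - \frac{9}{4}\right) = 6697 \left(- \frac{9}{4}\right) = - \frac{60273}{4}$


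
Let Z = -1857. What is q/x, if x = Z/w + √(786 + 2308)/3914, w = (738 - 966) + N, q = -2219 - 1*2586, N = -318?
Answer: -414636066624962/293484630255 + 31147772474*√3094/293484630255 ≈ -1406.9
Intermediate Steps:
q = -4805 (q = -2219 - 2586 = -4805)
w = -546 (w = (738 - 966) - 318 = -228 - 318 = -546)
x = 619/182 + √3094/3914 (x = -1857/(-546) + √(786 + 2308)/3914 = -1857*(-1/546) + √3094*(1/3914) = 619/182 + √3094/3914 ≈ 3.4153)
q/x = -4805/(619/182 + √3094/3914)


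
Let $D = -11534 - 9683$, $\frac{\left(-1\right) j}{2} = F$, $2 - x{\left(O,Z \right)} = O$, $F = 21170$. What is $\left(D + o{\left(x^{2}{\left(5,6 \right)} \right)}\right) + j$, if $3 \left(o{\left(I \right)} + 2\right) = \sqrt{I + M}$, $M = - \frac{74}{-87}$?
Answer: $-63559 + \frac{\sqrt{74559}}{261} \approx -63558.0$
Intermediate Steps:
$x{\left(O,Z \right)} = 2 - O$
$j = -42340$ ($j = \left(-2\right) 21170 = -42340$)
$D = -21217$ ($D = -11534 - 9683 = -21217$)
$M = \frac{74}{87}$ ($M = \left(-74\right) \left(- \frac{1}{87}\right) = \frac{74}{87} \approx 0.85057$)
$o{\left(I \right)} = -2 + \frac{\sqrt{\frac{74}{87} + I}}{3}$ ($o{\left(I \right)} = -2 + \frac{\sqrt{I + \frac{74}{87}}}{3} = -2 + \frac{\sqrt{\frac{74}{87} + I}}{3}$)
$\left(D + o{\left(x^{2}{\left(5,6 \right)} \right)}\right) + j = \left(-21217 - \left(2 - \frac{\sqrt{6438 + 7569 \left(2 - 5\right)^{2}}}{261}\right)\right) - 42340 = \left(-21217 - \left(2 - \frac{\sqrt{6438 + 7569 \left(-3\right)^{2}}}{261}\right)\right) - 42340 = \left(-21217 - \left(2 - \frac{\sqrt{6438 + 7569 \cdot 9}}{261}\right)\right) - 42340 = \left(-21217 - \left(2 - \frac{\sqrt{6438 + 68121}}{261}\right)\right) - 42340 = \left(-21217 - \left(2 - \frac{\sqrt{74559}}{261}\right)\right) - 42340 = \left(-21219 + \frac{\sqrt{74559}}{261}\right) - 42340 = -63559 + \frac{\sqrt{74559}}{261}$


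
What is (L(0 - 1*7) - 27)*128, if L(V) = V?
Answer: -4352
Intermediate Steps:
(L(0 - 1*7) - 27)*128 = ((0 - 1*7) - 27)*128 = ((0 - 7) - 27)*128 = (-7 - 27)*128 = -34*128 = -4352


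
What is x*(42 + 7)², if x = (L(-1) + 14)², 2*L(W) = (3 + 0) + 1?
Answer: 614656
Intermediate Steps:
L(W) = 2 (L(W) = ((3 + 0) + 1)/2 = (3 + 1)/2 = (½)*4 = 2)
x = 256 (x = (2 + 14)² = 16² = 256)
x*(42 + 7)² = 256*(42 + 7)² = 256*49² = 256*2401 = 614656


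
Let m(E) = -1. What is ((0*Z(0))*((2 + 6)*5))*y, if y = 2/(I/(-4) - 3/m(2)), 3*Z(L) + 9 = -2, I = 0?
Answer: 0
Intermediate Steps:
Z(L) = -11/3 (Z(L) = -3 + (1/3)*(-2) = -3 - 2/3 = -11/3)
y = 2/3 (y = 2/(0/(-4) - 3/(-1)) = 2/(0*(-1/4) - 3*(-1)) = 2/(0 + 3) = 2/3 ≈ 0.66667)
((0*Z(0))*((2 + 6)*5))*y = ((0*(-11/3))*((2 + 6)*5))*(2/3) = (0*(8*5))*(2/3) = (0*40)*(2/3) = 0*(2/3) = 0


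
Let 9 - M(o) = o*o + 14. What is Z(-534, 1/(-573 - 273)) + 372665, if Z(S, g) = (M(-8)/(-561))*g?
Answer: 58956348307/158202 ≈ 3.7267e+5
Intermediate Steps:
M(o) = -5 - o² (M(o) = 9 - (o*o + 14) = 9 - (o² + 14) = 9 - (14 + o²) = 9 + (-14 - o²) = -5 - o²)
Z(S, g) = 23*g/187 (Z(S, g) = ((-5 - 1*(-8)²)/(-561))*g = ((-5 - 1*64)*(-1/561))*g = ((-5 - 64)*(-1/561))*g = (-69*(-1/561))*g = 23*g/187)
Z(-534, 1/(-573 - 273)) + 372665 = 23/(187*(-573 - 273)) + 372665 = (23/187)/(-846) + 372665 = (23/187)*(-1/846) + 372665 = -23/158202 + 372665 = 58956348307/158202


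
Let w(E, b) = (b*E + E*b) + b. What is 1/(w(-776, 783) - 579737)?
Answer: -1/1794170 ≈ -5.5736e-7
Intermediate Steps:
w(E, b) = b + 2*E*b (w(E, b) = (E*b + E*b) + b = 2*E*b + b = b + 2*E*b)
1/(w(-776, 783) - 579737) = 1/(783*(1 + 2*(-776)) - 579737) = 1/(783*(1 - 1552) - 579737) = 1/(783*(-1551) - 579737) = 1/(-1214433 - 579737) = 1/(-1794170) = -1/1794170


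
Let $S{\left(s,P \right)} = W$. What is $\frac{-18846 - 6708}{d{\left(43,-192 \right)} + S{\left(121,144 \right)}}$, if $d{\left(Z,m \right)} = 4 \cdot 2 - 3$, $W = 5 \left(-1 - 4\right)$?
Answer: $\frac{12777}{10} \approx 1277.7$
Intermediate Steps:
$W = -25$ ($W = 5 \left(-5\right) = -25$)
$S{\left(s,P \right)} = -25$
$d{\left(Z,m \right)} = 5$ ($d{\left(Z,m \right)} = 8 - 3 = 5$)
$\frac{-18846 - 6708}{d{\left(43,-192 \right)} + S{\left(121,144 \right)}} = \frac{-18846 - 6708}{5 - 25} = - \frac{25554}{-20} = \left(-25554\right) \left(- \frac{1}{20}\right) = \frac{12777}{10}$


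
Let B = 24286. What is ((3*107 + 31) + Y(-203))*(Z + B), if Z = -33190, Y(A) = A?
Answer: -1326696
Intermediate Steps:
((3*107 + 31) + Y(-203))*(Z + B) = ((3*107 + 31) - 203)*(-33190 + 24286) = ((321 + 31) - 203)*(-8904) = (352 - 203)*(-8904) = 149*(-8904) = -1326696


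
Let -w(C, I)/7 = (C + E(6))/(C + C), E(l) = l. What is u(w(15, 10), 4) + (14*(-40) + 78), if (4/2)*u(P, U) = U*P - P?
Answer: -9787/20 ≈ -489.35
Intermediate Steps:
w(C, I) = -7*(6 + C)/(2*C) (w(C, I) = -7*(C + 6)/(C + C) = -7*(6 + C)/(2*C))
u(P, U) = -P/2 + P*U/2 (u(P, U) = (U*P - P)/2 = (P*U - P)/2 = (-P + P*U)/2 = -P/2 + P*U/2)
u(w(15, 10), 4) + (14*(-40) + 78) = (-7/2 - 21/15)*(-1 + 4)/2 + (14*(-40) + 78) = (½)*(-7/2 - 21*1/15)*3 + (-560 + 78) = (½)*(-7/2 - 7/5)*3 - 482 = (½)*(-49/10)*3 - 482 = -147/20 - 482 = -9787/20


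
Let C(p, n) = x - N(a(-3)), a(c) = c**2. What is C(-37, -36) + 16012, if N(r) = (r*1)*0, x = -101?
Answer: 15911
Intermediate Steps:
N(r) = 0 (N(r) = r*0 = 0)
C(p, n) = -101 (C(p, n) = -101 - 1*0 = -101 + 0 = -101)
C(-37, -36) + 16012 = -101 + 16012 = 15911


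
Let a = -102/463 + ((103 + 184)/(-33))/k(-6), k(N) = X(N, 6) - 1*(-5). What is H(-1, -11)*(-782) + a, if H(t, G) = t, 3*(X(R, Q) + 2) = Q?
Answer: 59591179/76395 ≈ 780.04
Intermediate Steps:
X(R, Q) = -2 + Q/3
k(N) = 5 (k(N) = (-2 + (⅓)*6) - 1*(-5) = (-2 + 2) + 5 = 0 + 5 = 5)
a = -149711/76395 (a = -102/463 + ((103 + 184)/(-33))/5 = -102*1/463 + (287*(-1/33))*(⅕) = -102/463 - 287/33*⅕ = -102/463 - 287/165 = -149711/76395 ≈ -1.9597)
H(-1, -11)*(-782) + a = -1*(-782) - 149711/76395 = 782 - 149711/76395 = 59591179/76395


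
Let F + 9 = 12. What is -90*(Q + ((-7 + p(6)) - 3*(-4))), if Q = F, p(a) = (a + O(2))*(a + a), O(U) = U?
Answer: -9360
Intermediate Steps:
F = 3 (F = -9 + 12 = 3)
p(a) = 2*a*(2 + a) (p(a) = (a + 2)*(a + a) = (2 + a)*(2*a) = 2*a*(2 + a))
Q = 3
-90*(Q + ((-7 + p(6)) - 3*(-4))) = -90*(3 + ((-7 + 2*6*(2 + 6)) - 3*(-4))) = -90*(3 + ((-7 + 2*6*8) + 12)) = -90*(3 + ((-7 + 96) + 12)) = -90*(3 + (89 + 12)) = -90*(3 + 101) = -90*104 = -9360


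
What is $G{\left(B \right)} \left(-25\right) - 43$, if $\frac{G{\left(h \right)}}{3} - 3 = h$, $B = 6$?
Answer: $-718$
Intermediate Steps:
$G{\left(h \right)} = 9 + 3 h$
$G{\left(B \right)} \left(-25\right) - 43 = \left(9 + 3 \cdot 6\right) \left(-25\right) - 43 = \left(9 + 18\right) \left(-25\right) - 43 = 27 \left(-25\right) - 43 = -675 - 43 = -718$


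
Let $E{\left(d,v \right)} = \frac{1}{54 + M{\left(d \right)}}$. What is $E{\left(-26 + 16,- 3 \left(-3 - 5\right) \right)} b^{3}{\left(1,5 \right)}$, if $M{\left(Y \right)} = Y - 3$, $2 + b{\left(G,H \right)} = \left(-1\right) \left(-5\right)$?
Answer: $\frac{27}{41} \approx 0.65854$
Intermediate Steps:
$b{\left(G,H \right)} = 3$ ($b{\left(G,H \right)} = -2 - -5 = -2 + 5 = 3$)
$M{\left(Y \right)} = -3 + Y$ ($M{\left(Y \right)} = Y - 3 = -3 + Y$)
$E{\left(d,v \right)} = \frac{1}{51 + d}$ ($E{\left(d,v \right)} = \frac{1}{54 + \left(-3 + d\right)} = \frac{1}{51 + d}$)
$E{\left(-26 + 16,- 3 \left(-3 - 5\right) \right)} b^{3}{\left(1,5 \right)} = \frac{3^{3}}{51 + \left(-26 + 16\right)} = \frac{1}{51 - 10} \cdot 27 = \frac{1}{41} \cdot 27 = \frac{27}{41}$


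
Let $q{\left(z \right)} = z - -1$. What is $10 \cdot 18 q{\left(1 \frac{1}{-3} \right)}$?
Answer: $120$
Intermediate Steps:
$q{\left(z \right)} = 1 + z$ ($q{\left(z \right)} = z + 1 = 1 + z$)
$10 \cdot 18 q{\left(1 \frac{1}{-3} \right)} = 10 \cdot 18 \left(1 + 1 \frac{1}{-3}\right) = 180 \left(1 + 1 \left(- \frac{1}{3}\right)\right) = 180 \left(1 - \frac{1}{3}\right) = 180 \cdot \frac{2}{3} = 120$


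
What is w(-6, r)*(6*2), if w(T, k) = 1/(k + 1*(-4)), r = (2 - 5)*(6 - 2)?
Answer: -¾ ≈ -0.75000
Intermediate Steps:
r = -12 (r = -3*4 = -12)
w(T, k) = 1/(-4 + k) (w(T, k) = 1/(k - 4) = 1/(-4 + k))
w(-6, r)*(6*2) = (6*2)/(-4 - 12) = 12/(-16) = -1/16*12 = -¾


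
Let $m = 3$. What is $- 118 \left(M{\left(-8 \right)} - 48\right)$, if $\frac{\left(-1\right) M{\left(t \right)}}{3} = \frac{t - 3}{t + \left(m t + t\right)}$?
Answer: $\frac{115227}{20} \approx 5761.4$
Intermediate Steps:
$M{\left(t \right)} = - \frac{3 \left(-3 + t\right)}{5 t}$ ($M{\left(t \right)} = - 3 \frac{t - 3}{t + \left(3 t + t\right)} = - 3 \frac{-3 + t}{t + 4 t} = - 3 \frac{-3 + t}{5 t} = - \frac{3 \left(-3 + t\right)}{5 t}$)
$- 118 \left(M{\left(-8 \right)} - 48\right) = - 118 \left(\frac{3 \left(3 - -8\right)}{5 \left(-8\right)} - 48\right) = - 118 \left(\frac{3}{5} \left(- \frac{1}{8}\right) \left(3 + 8\right) - 48\right) = - 118 \left(\frac{3}{5} \left(- \frac{1}{8}\right) 11 - 48\right) = - 118 \left(- \frac{33}{40} - 48\right) = \left(-118\right) \left(- \frac{1953}{40}\right) = \frac{115227}{20}$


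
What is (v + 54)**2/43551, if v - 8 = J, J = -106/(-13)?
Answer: 92416/817791 ≈ 0.11301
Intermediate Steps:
J = 106/13 (J = -106*(-1/13) = 106/13 ≈ 8.1538)
v = 210/13 (v = 8 + 106/13 = 210/13 ≈ 16.154)
(v + 54)**2/43551 = (210/13 + 54)**2/43551 = (912/13)**2*(1/43551) = (831744/169)*(1/43551) = 92416/817791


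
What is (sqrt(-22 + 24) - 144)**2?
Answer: (144 - sqrt(2))**2 ≈ 20331.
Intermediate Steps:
(sqrt(-22 + 24) - 144)**2 = (sqrt(2) - 144)**2 = (-144 + sqrt(2))**2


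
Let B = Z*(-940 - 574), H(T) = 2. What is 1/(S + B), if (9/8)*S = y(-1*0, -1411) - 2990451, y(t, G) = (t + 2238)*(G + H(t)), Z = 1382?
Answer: -3/22660492 ≈ -1.3239e-7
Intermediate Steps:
y(t, G) = (2 + G)*(2238 + t) (y(t, G) = (t + 2238)*(G + 2) = (2238 + t)*(2 + G) = (2 + G)*(2238 + t))
B = -2092348 (B = 1382*(-940 - 574) = 1382*(-1514) = -2092348)
S = -16383448/3 (S = 8*((4476 + 2*(-1*0) + 2238*(-1411) - (-1411)*0) - 2990451)/9 = 8*((4476 + 2*0 - 3157818 - 1411*0) - 2990451)/9 = 8*((4476 + 0 - 3157818 + 0) - 2990451)/9 = 8*(-3153342 - 2990451)/9 = (8/9)*(-6143793) = -16383448/3 ≈ -5.4612e+6)
1/(S + B) = 1/(-16383448/3 - 2092348) = 1/(-22660492/3) = -3/22660492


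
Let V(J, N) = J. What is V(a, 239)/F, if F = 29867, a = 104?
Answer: 104/29867 ≈ 0.0034821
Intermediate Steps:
V(a, 239)/F = 104/29867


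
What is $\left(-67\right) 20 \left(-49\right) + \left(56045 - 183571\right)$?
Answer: $-61866$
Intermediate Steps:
$\left(-67\right) 20 \left(-49\right) + \left(56045 - 183571\right) = \left(-1340\right) \left(-49\right) + \left(56045 - 183571\right) = 65660 - 127526 = -61866$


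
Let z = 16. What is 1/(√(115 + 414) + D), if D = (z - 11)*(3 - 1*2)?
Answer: 1/28 ≈ 0.035714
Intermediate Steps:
D = 5 (D = (16 - 11)*(3 - 1*2) = 5*(3 - 2) = 5*1 = 5)
1/(√(115 + 414) + D) = 1/(√(115 + 414) + 5) = 1/(√529 + 5) = 1/(23 + 5) = 1/28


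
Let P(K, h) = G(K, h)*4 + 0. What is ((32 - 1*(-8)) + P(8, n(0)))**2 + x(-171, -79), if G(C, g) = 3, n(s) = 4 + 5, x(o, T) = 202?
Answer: 2906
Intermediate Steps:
n(s) = 9
P(K, h) = 12 (P(K, h) = 3*4 + 0 = 12 + 0 = 12)
((32 - 1*(-8)) + P(8, n(0)))**2 + x(-171, -79) = ((32 - 1*(-8)) + 12)**2 + 202 = ((32 + 8) + 12)**2 + 202 = (40 + 12)**2 + 202 = 52**2 + 202 = 2704 + 202 = 2906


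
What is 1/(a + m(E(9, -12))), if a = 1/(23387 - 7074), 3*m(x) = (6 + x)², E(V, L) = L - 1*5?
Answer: 48939/1973876 ≈ 0.024793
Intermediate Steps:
E(V, L) = -5 + L (E(V, L) = L - 5 = -5 + L)
m(x) = (6 + x)²/3
a = 1/16313 ≈ 6.1301e-5
1/(a + m(E(9, -12))) = 1/(1/16313 + (6 + (-5 - 12))²/3) = 1/(1/16313 + (6 - 17)²/3) = 1/(1/16313 + (⅓)*(-11)²) = 1/(1/16313 + (⅓)*121) = 1/(1/16313 + 121/3) = 1/(1973876/48939) = 48939/1973876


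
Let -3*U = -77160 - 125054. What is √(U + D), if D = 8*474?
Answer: √640770/3 ≈ 266.83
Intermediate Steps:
D = 3792
U = 202214/3 (U = -(-77160 - 125054)/3 = -⅓*(-202214) = 202214/3 ≈ 67405.)
√(U + D) = √(202214/3 + 3792) = √(213590/3) = √640770/3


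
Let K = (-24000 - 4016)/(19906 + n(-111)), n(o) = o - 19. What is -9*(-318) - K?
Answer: 34361/12 ≈ 2863.4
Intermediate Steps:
n(o) = -19 + o
K = -17/12 (K = (-24000 - 4016)/(19906 + (-19 - 111)) = -28016/(19906 - 130) = -28016/19776 = -28016*1/19776 = -17/12 ≈ -1.4167)
-9*(-318) - K = -9*(-318) - 1*(-17/12) = 2862 + 17/12 = 34361/12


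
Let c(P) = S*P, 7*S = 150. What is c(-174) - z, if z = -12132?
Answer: 58824/7 ≈ 8403.4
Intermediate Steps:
S = 150/7 (S = (⅐)*150 = 150/7 ≈ 21.429)
c(P) = 150*P/7
c(-174) - z = (150/7)*(-174) - 1*(-12132) = -26100/7 + 12132 = 58824/7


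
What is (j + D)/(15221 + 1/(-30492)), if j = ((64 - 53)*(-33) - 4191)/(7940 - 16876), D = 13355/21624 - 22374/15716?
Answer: -71479784811435/3670448075887266566 ≈ -1.9474e-5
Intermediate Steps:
D = -68482049/84960696 (D = 13355*(1/21624) - 22374*1/15716 = 13355/21624 - 11187/7858 = -68482049/84960696 ≈ -0.80604)
j = 2277/4468 (j = (11*(-33) - 4191)/(-8936) = (-363 - 4191)*(-1/8936) = -4554*(-1/8936) = 2277/4468 ≈ 0.50962)
(j + D)/(15221 + 1/(-30492)) = (2277/4468 - 68482049/84960696)/(15221 + 1/(-30492)) = -28130572535/(94901097432*(15221 - 1/30492)) = -28130572535/(94901097432*464118731/30492) = -28130572535/94901097432*30492/464118731 = -71479784811435/3670448075887266566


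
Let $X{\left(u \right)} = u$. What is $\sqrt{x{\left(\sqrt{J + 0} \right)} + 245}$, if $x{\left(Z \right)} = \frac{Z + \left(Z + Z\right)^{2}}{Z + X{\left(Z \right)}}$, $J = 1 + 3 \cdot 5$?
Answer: $\frac{13 \sqrt{6}}{2} \approx 15.922$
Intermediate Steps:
$J = 16$ ($J = 1 + 15 = 16$)
$x{\left(Z \right)} = \frac{Z + 4 Z^{2}}{2 Z}$ ($x{\left(Z \right)} = \frac{Z + \left(Z + Z\right)^{2}}{Z + Z} = \frac{Z + \left(2 Z\right)^{2}}{2 Z} = \left(Z + 4 Z^{2}\right) \frac{1}{2 Z} = \frac{Z + 4 Z^{2}}{2 Z}$)
$\sqrt{x{\left(\sqrt{J + 0} \right)} + 245} = \sqrt{\left(\frac{1}{2} + 2 \sqrt{16 + 0}\right) + 245} = \sqrt{\left(\frac{1}{2} + 2 \sqrt{16}\right) + 245} = \sqrt{\left(\frac{1}{2} + 2 \cdot 4\right) + 245} = \sqrt{\left(\frac{1}{2} + 8\right) + 245} = \sqrt{\frac{17}{2} + 245} = \sqrt{\frac{507}{2}} = \frac{13 \sqrt{6}}{2}$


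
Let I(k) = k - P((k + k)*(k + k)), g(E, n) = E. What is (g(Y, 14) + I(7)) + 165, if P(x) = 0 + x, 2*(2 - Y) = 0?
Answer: -22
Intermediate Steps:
Y = 2 (Y = 2 - ½*0 = 2 + 0 = 2)
P(x) = x
I(k) = k - 4*k² (I(k) = k - (k + k)*(k + k) = k - 2*k*2*k = k - 4*k²)
(g(Y, 14) + I(7)) + 165 = (2 + 7*(1 - 4*7)) + 165 = (2 + 7*(1 - 28)) + 165 = (2 + 7*(-27)) + 165 = (2 - 189) + 165 = -187 + 165 = -22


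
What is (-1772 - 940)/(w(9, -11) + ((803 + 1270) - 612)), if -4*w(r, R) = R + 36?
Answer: -10848/5819 ≈ -1.8642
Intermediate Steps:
w(r, R) = -9 - R/4 (w(r, R) = -(R + 36)/4 = -(36 + R)/4 = -9 - R/4)
(-1772 - 940)/(w(9, -11) + ((803 + 1270) - 612)) = (-1772 - 940)/((-9 - ¼*(-11)) + ((803 + 1270) - 612)) = -2712/((-9 + 11/4) + (2073 - 612)) = -2712/(-25/4 + 1461) = -2712/5819/4 = -2712*4/5819 = -10848/5819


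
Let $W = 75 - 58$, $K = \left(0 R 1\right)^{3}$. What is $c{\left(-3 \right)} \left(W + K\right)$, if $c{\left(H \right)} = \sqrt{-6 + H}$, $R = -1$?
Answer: $51 i \approx 51.0 i$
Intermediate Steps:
$K = 0$ ($K = \left(0 \left(-1\right) 1\right)^{3} = \left(0 \cdot 1\right)^{3} = 0^{3} = 0$)
$W = 17$ ($W = 75 - 58 = 17$)
$c{\left(-3 \right)} \left(W + K\right) = \sqrt{-6 - 3} \left(17 + 0\right) = \sqrt{-9} \cdot 17 = 3 i 17 = 51 i$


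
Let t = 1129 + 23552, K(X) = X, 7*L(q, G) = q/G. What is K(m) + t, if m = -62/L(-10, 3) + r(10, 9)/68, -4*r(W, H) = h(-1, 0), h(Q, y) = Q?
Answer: 33743237/1360 ≈ 24811.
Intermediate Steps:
L(q, G) = q/(7*G) (L(q, G) = (q/G)/7 = q/(7*G))
r(W, H) = 1/4 (r(W, H) = -1/4*(-1) = 1/4)
m = 177077/1360 (m = -62/((1/7)*(-10)/3) + (1/4)/68 = -62/((1/7)*(-10)*(1/3)) + (1/4)*(1/68) = -62/(-10/21) + 1/272 = -62*(-21/10) + 1/272 = 651/5 + 1/272 = 177077/1360 ≈ 130.20)
t = 24681
K(m) + t = 177077/1360 + 24681 = 33743237/1360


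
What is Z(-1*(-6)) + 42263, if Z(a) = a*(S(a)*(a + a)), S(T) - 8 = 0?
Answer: 42839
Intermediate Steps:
S(T) = 8 (S(T) = 8 + 0 = 8)
Z(a) = 16*a**2 (Z(a) = a*(8*(a + a)) = a*(8*(2*a)) = a*(16*a) = 16*a**2)
Z(-1*(-6)) + 42263 = 16*(-1*(-6))**2 + 42263 = 16*6**2 + 42263 = 16*36 + 42263 = 576 + 42263 = 42839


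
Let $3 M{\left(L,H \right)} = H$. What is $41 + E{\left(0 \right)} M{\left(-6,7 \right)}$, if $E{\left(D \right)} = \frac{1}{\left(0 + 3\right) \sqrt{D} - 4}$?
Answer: $\frac{485}{12} \approx 40.417$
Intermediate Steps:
$E{\left(D \right)} = \frac{1}{-4 + 3 \sqrt{D}}$ ($E{\left(D \right)} = \frac{1}{3 \sqrt{D} - 4} = \frac{1}{-4 + 3 \sqrt{D}}$)
$M{\left(L,H \right)} = \frac{H}{3}$
$41 + E{\left(0 \right)} M{\left(-6,7 \right)} = 41 + \frac{\frac{1}{3} \cdot 7}{-4 + 3 \sqrt{0}} = 41 + \frac{1}{-4 + 3 \cdot 0} \cdot \frac{7}{3} = 41 + \frac{1}{-4 + 0} \cdot \frac{7}{3} = 41 + \frac{1}{-4} \cdot \frac{7}{3} = 41 - \frac{7}{12} = \frac{485}{12}$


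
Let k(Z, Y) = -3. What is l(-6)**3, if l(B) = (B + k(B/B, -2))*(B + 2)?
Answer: 46656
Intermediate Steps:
l(B) = (-3 + B)*(2 + B) (l(B) = (B - 3)*(B + 2) = (-3 + B)*(2 + B))
l(-6)**3 = (-6 + (-6)**2 - 1*(-6))**3 = (-6 + 36 + 6)**3 = 36**3 = 46656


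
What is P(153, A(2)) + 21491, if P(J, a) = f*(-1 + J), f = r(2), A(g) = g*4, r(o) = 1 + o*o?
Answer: 22251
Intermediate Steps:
r(o) = 1 + o**2
A(g) = 4*g
f = 5 (f = 1 + 2**2 = 1 + 4 = 5)
P(J, a) = -5 + 5*J (P(J, a) = 5*(-1 + J) = -5 + 5*J)
P(153, A(2)) + 21491 = (-5 + 5*153) + 21491 = (-5 + 765) + 21491 = 760 + 21491 = 22251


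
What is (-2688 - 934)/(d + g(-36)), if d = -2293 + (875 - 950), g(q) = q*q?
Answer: 1811/536 ≈ 3.3787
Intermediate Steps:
g(q) = q**2
d = -2368 (d = -2293 - 75 = -2368)
(-2688 - 934)/(d + g(-36)) = (-2688 - 934)/(-2368 + (-36)**2) = -3622/(-2368 + 1296) = -3622/(-1072) = -3622*(-1/1072) = 1811/536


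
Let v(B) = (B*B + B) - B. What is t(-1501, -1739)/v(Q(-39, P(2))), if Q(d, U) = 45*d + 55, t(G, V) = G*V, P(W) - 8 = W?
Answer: 2610239/2890000 ≈ 0.90320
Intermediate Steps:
P(W) = 8 + W
Q(d, U) = 55 + 45*d
v(B) = B**2 (v(B) = (B**2 + B) - B = (B + B**2) - B = B**2)
t(-1501, -1739)/v(Q(-39, P(2))) = (-1501*(-1739))/((55 + 45*(-39))**2) = 2610239/((55 - 1755)**2) = 2610239/((-1700)**2) = 2610239/2890000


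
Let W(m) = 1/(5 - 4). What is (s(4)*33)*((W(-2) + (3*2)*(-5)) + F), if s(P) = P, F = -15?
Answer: -5808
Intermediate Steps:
W(m) = 1 (W(m) = 1/1 = 1)
(s(4)*33)*((W(-2) + (3*2)*(-5)) + F) = (4*33)*((1 + (3*2)*(-5)) - 15) = 132*((1 + 6*(-5)) - 15) = 132*((1 - 30) - 15) = 132*(-29 - 15) = 132*(-44) = -5808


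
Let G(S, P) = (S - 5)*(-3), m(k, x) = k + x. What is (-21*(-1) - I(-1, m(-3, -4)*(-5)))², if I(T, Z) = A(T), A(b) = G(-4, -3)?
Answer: 36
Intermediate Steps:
G(S, P) = 15 - 3*S (G(S, P) = (-5 + S)*(-3) = 15 - 3*S)
A(b) = 27 (A(b) = 15 - 3*(-4) = 15 + 12 = 27)
I(T, Z) = 27
(-21*(-1) - I(-1, m(-3, -4)*(-5)))² = (-21*(-1) - 1*27)² = (21 - 27)² = (-6)² = 36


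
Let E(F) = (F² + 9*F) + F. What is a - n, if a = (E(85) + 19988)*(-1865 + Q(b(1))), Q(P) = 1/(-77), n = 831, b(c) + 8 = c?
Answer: -575725595/11 ≈ -5.2339e+7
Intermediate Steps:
b(c) = -8 + c
Q(P) = -1/77
E(F) = F² + 10*F
a = -575716454/11 (a = (85*(10 + 85) + 19988)*(-1865 - 1/77) = (85*95 + 19988)*(-143606/77) = (8075 + 19988)*(-143606/77) = 28063*(-143606/77) = -575716454/11 ≈ -5.2338e+7)
a - n = -575716454/11 - 1*831 = -575716454/11 - 831 = -575725595/11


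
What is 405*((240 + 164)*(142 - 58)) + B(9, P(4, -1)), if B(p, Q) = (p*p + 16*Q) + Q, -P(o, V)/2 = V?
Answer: 13744195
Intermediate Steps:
P(o, V) = -2*V
B(p, Q) = p² + 17*Q (B(p, Q) = (p² + 16*Q) + Q = p² + 17*Q)
405*((240 + 164)*(142 - 58)) + B(9, P(4, -1)) = 405*((240 + 164)*(142 - 58)) + (9² + 17*(-2*(-1))) = 405*(404*84) + (81 + 17*2) = 405*33936 + (81 + 34) = 13744080 + 115 = 13744195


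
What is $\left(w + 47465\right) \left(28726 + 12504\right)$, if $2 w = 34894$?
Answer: $2676321760$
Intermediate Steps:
$w = 17447$ ($w = \frac{1}{2} \cdot 34894 = 17447$)
$\left(w + 47465\right) \left(28726 + 12504\right) = \left(17447 + 47465\right) \left(28726 + 12504\right) = 64912 \cdot 41230 = 2676321760$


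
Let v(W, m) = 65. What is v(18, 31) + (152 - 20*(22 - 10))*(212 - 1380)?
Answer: 102849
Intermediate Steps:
v(18, 31) + (152 - 20*(22 - 10))*(212 - 1380) = 65 + (152 - 20*(22 - 10))*(212 - 1380) = 65 + (152 - 20*12)*(-1168) = 65 + (152 - 240)*(-1168) = 65 - 88*(-1168) = 65 + 102784 = 102849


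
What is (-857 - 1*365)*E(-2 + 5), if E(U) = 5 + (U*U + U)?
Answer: -20774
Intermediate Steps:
E(U) = 5 + U + U² (E(U) = 5 + (U² + U) = 5 + (U + U²) = 5 + U + U²)
(-857 - 1*365)*E(-2 + 5) = (-857 - 1*365)*(5 + (-2 + 5) + (-2 + 5)²) = (-857 - 365)*(5 + 3 + 3²) = -1222*(5 + 3 + 9) = -1222*17 = -20774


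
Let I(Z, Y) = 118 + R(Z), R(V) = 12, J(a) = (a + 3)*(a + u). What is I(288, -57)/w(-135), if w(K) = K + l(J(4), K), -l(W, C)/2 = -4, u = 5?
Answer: -130/127 ≈ -1.0236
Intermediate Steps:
J(a) = (3 + a)*(5 + a) (J(a) = (a + 3)*(a + 5) = (3 + a)*(5 + a))
l(W, C) = 8 (l(W, C) = -2*(-4) = 8)
I(Z, Y) = 130 (I(Z, Y) = 118 + 12 = 130)
w(K) = 8 + K (w(K) = K + 8 = 8 + K)
I(288, -57)/w(-135) = 130/(8 - 135) = 130/(-127) = 130*(-1/127) = -130/127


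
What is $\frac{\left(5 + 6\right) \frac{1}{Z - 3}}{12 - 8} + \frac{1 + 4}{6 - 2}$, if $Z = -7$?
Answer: $\frac{39}{40} \approx 0.975$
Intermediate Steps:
$\frac{\left(5 + 6\right) \frac{1}{Z - 3}}{12 - 8} + \frac{1 + 4}{6 - 2} = \frac{\left(5 + 6\right) \frac{1}{-7 - 3}}{12 - 8} + \frac{1 + 4}{6 - 2} = \frac{11 \frac{1}{-10}}{4} + \frac{5}{4} = 11 \left(- \frac{1}{10}\right) \frac{1}{4} + 5 \cdot \frac{1}{4} = \left(- \frac{11}{10}\right) \frac{1}{4} + \frac{5}{4} = - \frac{11}{40} + \frac{5}{4} = \frac{39}{40}$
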